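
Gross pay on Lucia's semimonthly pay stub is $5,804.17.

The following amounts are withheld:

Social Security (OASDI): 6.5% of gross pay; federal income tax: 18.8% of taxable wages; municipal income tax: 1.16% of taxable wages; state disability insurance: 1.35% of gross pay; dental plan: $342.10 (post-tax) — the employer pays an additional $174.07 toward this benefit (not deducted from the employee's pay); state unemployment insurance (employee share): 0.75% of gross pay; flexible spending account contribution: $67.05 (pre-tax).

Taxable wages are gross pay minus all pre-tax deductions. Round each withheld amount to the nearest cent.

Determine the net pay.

Flexible spending account contribution: $67.05
Taxable wages = $5,804.17 − $67.05 = $5,737.12
Federal income tax: $5,737.12 × 0.188 = $1,078.58
Municipal income tax: $5,737.12 × 0.0116 = $66.55
State disability insurance: $5,804.17 × 0.0135 = $78.36
State unemployment insurance (employee share): $5,804.17 × 0.0075 = $43.53
Social Security (OASDI): $5,804.17 × 0.065 = $377.27
Dental plan: $342.10
(Employer's $174.07 toward dental plan is not withheld from the employee.)
Total deductions = $67.05 + $1,078.58 + $66.55 + $78.36 + $43.53 + $377.27 + $342.10 = $2,053.44
Net pay = $5,804.17 − $2,053.44 = $3,750.73

$3,750.73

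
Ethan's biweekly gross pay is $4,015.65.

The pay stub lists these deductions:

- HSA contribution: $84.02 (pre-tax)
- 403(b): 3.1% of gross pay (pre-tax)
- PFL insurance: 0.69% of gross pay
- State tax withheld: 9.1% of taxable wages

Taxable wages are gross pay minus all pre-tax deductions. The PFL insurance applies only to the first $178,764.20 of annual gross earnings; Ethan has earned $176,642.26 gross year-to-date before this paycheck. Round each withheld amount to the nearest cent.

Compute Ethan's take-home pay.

HSA contribution: $84.02
403(b): $4,015.65 × 0.031 = $124.49
Pre-tax total = $84.02 + $124.49 = $208.51
Taxable wages = $4,015.65 − $208.51 = $3,807.14
State tax withheld: $3,807.14 × 0.091 = $346.45
PFL insurance: only $178,764.20 − $176,642.26 = $2,121.94 of this check is subject → $2,121.94 × 0.0069 = $14.64
Total deductions = $84.02 + $124.49 + $346.45 + $14.64 = $569.60
Net pay = $4,015.65 − $569.60 = $3,446.05

$3,446.05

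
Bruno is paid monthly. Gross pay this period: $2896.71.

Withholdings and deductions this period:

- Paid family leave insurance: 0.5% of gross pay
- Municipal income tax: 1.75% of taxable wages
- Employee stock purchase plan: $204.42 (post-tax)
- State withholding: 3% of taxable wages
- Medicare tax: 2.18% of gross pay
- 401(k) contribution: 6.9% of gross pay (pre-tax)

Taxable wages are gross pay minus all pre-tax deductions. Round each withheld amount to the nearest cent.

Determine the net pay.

$2286.69

401(k) contribution: $2896.71 × 0.069 = $199.87
Taxable wages = $2896.71 − $199.87 = $2696.84
Municipal income tax: $2696.84 × 0.0175 = $47.19
State withholding: $2696.84 × 0.03 = $80.91
Medicare tax: $2896.71 × 0.0218 = $63.15
Paid family leave insurance: $2896.71 × 0.005 = $14.48
Employee stock purchase plan: $204.42
Total deductions = $199.87 + $47.19 + $80.91 + $63.15 + $14.48 + $204.42 = $610.02
Net pay = $2896.71 − $610.02 = $2286.69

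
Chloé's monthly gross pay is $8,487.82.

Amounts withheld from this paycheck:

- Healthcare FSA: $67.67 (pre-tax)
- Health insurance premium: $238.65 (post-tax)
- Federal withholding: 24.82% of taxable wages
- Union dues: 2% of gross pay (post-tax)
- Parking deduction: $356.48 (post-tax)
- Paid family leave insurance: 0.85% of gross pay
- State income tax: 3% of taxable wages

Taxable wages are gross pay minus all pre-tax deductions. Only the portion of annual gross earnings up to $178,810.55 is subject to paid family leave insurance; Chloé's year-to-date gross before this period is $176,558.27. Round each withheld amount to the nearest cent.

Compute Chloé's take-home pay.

Healthcare FSA: $67.67
Taxable wages = $8,487.82 − $67.67 = $8,420.15
State income tax: $8,420.15 × 0.03 = $252.60
Federal withholding: $8,420.15 × 0.2482 = $2,089.88
Paid family leave insurance: only $178,810.55 − $176,558.27 = $2,252.28 of this check is subject → $2,252.28 × 0.0085 = $19.14
Union dues: $8,487.82 × 0.02 = $169.76
Health insurance premium: $238.65
Parking deduction: $356.48
Total deductions = $67.67 + $252.60 + $2,089.88 + $19.14 + $169.76 + $238.65 + $356.48 = $3,194.18
Net pay = $8,487.82 − $3,194.18 = $5,293.64

$5,293.64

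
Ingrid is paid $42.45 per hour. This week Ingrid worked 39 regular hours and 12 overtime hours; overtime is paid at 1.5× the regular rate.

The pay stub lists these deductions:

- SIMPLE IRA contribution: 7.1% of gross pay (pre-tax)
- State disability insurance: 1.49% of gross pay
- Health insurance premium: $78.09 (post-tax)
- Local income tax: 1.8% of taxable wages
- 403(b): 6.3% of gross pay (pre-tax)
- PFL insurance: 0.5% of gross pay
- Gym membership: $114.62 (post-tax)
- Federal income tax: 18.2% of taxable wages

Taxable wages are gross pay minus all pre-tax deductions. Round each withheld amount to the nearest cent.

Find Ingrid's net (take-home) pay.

Regular pay: 39 × $42.45 = $1655.55
Overtime pay: 12 × $42.45 × 1.5 = $764.10
Gross pay = $1655.55 + $764.10 = $2419.65
403(b): $2419.65 × 0.063 = $152.44
SIMPLE IRA contribution: $2419.65 × 0.071 = $171.80
Pre-tax total = $152.44 + $171.80 = $324.24
Taxable wages = $2419.65 − $324.24 = $2095.41
Federal income tax: $2095.41 × 0.182 = $381.36
Local income tax: $2095.41 × 0.018 = $37.72
State disability insurance: $2419.65 × 0.0149 = $36.05
PFL insurance: $2419.65 × 0.005 = $12.10
Health insurance premium: $78.09
Gym membership: $114.62
Total deductions = $152.44 + $171.80 + $381.36 + $37.72 + $36.05 + $12.10 + $78.09 + $114.62 = $984.18
Net pay = $2419.65 − $984.18 = $1435.47

$1435.47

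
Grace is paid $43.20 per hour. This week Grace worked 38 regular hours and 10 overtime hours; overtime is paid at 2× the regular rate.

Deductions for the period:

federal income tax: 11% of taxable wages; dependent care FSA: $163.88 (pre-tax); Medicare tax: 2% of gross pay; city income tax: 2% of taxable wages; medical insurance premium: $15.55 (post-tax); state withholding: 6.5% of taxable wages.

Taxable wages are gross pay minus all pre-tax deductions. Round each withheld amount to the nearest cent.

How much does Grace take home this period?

$1,819.43

Regular pay: 38 × $43.20 = $1,641.60
Overtime pay: 10 × $43.20 × 2 = $864.00
Gross pay = $1,641.60 + $864.00 = $2,505.60
Dependent care FSA: $163.88
Taxable wages = $2,505.60 − $163.88 = $2,341.72
State withholding: $2,341.72 × 0.065 = $152.21
Federal income tax: $2,341.72 × 0.11 = $257.59
City income tax: $2,341.72 × 0.02 = $46.83
Medicare tax: $2,505.60 × 0.02 = $50.11
Medical insurance premium: $15.55
Total deductions = $163.88 + $152.21 + $257.59 + $46.83 + $50.11 + $15.55 = $686.17
Net pay = $2,505.60 − $686.17 = $1,819.43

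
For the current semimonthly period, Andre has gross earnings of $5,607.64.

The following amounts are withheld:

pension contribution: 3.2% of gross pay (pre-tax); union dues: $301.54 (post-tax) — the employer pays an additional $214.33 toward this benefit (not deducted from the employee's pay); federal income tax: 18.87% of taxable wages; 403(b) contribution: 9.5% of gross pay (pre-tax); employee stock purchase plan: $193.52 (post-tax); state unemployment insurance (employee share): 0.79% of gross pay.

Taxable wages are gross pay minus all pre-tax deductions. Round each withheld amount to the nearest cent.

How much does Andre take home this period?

$3,432.33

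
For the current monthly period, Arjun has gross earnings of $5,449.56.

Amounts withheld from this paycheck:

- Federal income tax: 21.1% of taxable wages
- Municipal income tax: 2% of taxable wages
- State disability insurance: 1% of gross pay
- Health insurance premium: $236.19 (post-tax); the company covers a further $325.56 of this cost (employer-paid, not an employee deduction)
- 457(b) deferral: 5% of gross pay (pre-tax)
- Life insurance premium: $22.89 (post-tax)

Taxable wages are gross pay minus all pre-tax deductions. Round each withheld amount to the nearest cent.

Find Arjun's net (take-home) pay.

$3,667.60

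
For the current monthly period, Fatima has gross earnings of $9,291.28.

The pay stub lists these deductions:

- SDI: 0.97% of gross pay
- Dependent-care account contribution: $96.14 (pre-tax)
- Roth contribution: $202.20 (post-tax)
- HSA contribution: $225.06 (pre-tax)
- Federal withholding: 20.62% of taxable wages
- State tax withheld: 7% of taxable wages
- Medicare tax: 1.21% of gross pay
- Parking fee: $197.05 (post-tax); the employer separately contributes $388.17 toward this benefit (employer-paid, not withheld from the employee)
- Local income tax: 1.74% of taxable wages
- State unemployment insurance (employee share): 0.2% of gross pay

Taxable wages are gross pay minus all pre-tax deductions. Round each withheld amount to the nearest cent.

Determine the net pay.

HSA contribution: $225.06
Dependent-care account contribution: $96.14
Pre-tax total = $225.06 + $96.14 = $321.20
Taxable wages = $9,291.28 − $321.20 = $8,970.08
Local income tax: $8,970.08 × 0.0174 = $156.08
Federal withholding: $8,970.08 × 0.2062 = $1,849.63
State tax withheld: $8,970.08 × 0.07 = $627.91
SDI: $9,291.28 × 0.0097 = $90.13
State unemployment insurance (employee share): $9,291.28 × 0.002 = $18.58
Medicare tax: $9,291.28 × 0.0121 = $112.42
Parking fee: $197.05
Roth contribution: $202.20
(Employer's $388.17 toward parking fee is not withheld from the employee.)
Total deductions = $225.06 + $96.14 + $156.08 + $1,849.63 + $627.91 + $90.13 + $18.58 + $112.42 + $197.05 + $202.20 = $3,575.20
Net pay = $9,291.28 − $3,575.20 = $5,716.08

$5,716.08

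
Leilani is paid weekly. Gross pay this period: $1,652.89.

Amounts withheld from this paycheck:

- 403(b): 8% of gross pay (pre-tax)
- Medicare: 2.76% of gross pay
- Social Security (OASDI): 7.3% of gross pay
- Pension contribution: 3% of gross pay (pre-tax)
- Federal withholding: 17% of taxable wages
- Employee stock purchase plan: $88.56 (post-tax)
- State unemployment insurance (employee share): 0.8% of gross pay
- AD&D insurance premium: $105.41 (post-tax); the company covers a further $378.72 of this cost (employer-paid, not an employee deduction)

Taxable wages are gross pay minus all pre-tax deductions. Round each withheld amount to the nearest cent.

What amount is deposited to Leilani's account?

403(b): $1,652.89 × 0.08 = $132.23
Pension contribution: $1,652.89 × 0.03 = $49.59
Pre-tax total = $132.23 + $49.59 = $181.82
Taxable wages = $1,652.89 − $181.82 = $1,471.07
Federal withholding: $1,471.07 × 0.17 = $250.08
State unemployment insurance (employee share): $1,652.89 × 0.008 = $13.22
Medicare: $1,652.89 × 0.0276 = $45.62
Social Security (OASDI): $1,652.89 × 0.073 = $120.66
AD&D insurance premium: $105.41
Employee stock purchase plan: $88.56
(Employer's $378.72 toward AD&D insurance premium is not withheld from the employee.)
Total deductions = $132.23 + $49.59 + $250.08 + $13.22 + $45.62 + $120.66 + $105.41 + $88.56 = $805.37
Net pay = $1,652.89 − $805.37 = $847.52

$847.52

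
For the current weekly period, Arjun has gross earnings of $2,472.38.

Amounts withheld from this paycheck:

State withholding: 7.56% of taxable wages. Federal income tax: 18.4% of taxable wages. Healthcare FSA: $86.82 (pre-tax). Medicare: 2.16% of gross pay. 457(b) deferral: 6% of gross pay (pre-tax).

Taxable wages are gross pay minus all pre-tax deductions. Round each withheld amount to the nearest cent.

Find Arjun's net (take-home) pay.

457(b) deferral: $2,472.38 × 0.06 = $148.34
Healthcare FSA: $86.82
Pre-tax total = $148.34 + $86.82 = $235.16
Taxable wages = $2,472.38 − $235.16 = $2,237.22
Federal income tax: $2,237.22 × 0.184 = $411.65
State withholding: $2,237.22 × 0.0756 = $169.13
Medicare: $2,472.38 × 0.0216 = $53.40
Total deductions = $148.34 + $86.82 + $411.65 + $169.13 + $53.40 = $869.34
Net pay = $2,472.38 − $869.34 = $1,603.04

$1,603.04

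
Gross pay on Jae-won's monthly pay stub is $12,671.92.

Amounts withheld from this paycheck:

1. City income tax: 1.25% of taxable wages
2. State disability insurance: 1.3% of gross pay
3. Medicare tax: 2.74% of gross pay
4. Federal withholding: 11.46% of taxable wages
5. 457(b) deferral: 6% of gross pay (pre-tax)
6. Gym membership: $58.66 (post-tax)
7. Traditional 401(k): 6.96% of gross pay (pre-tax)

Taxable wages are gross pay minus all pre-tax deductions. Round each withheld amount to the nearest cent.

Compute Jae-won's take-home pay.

$9,057.16

457(b) deferral: $12,671.92 × 0.06 = $760.32
Traditional 401(k): $12,671.92 × 0.0696 = $881.97
Pre-tax total = $760.32 + $881.97 = $1,642.29
Taxable wages = $12,671.92 − $1,642.29 = $11,029.63
City income tax: $11,029.63 × 0.0125 = $137.87
Federal withholding: $11,029.63 × 0.1146 = $1,264.00
Medicare tax: $12,671.92 × 0.0274 = $347.21
State disability insurance: $12,671.92 × 0.013 = $164.73
Gym membership: $58.66
Total deductions = $760.32 + $881.97 + $137.87 + $1,264.00 + $347.21 + $164.73 + $58.66 = $3,614.76
Net pay = $12,671.92 − $3,614.76 = $9,057.16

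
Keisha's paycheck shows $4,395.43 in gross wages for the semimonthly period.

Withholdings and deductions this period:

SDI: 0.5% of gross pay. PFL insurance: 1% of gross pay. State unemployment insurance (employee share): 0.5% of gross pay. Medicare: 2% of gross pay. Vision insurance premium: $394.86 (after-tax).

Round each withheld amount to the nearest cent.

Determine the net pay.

Medicare: $4,395.43 × 0.02 = $87.91
SDI: $4,395.43 × 0.005 = $21.98
PFL insurance: $4,395.43 × 0.01 = $43.95
State unemployment insurance (employee share): $4,395.43 × 0.005 = $21.98
Vision insurance premium: $394.86
Total deductions = $87.91 + $21.98 + $43.95 + $21.98 + $394.86 = $570.68
Net pay = $4,395.43 − $570.68 = $3,824.75

$3,824.75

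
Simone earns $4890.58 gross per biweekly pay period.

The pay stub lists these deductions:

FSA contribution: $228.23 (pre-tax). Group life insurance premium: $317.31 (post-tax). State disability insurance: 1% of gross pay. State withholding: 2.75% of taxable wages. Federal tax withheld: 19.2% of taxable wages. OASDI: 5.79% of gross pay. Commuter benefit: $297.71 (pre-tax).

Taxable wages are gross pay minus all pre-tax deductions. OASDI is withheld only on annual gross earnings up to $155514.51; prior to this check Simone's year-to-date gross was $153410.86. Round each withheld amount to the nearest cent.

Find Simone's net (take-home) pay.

Commuter benefit: $297.71
FSA contribution: $228.23
Pre-tax total = $297.71 + $228.23 = $525.94
Taxable wages = $4890.58 − $525.94 = $4364.64
Federal tax withheld: $4364.64 × 0.192 = $838.01
State withholding: $4364.64 × 0.0275 = $120.03
OASDI: only $155514.51 − $153410.86 = $2103.65 of this check is subject → $2103.65 × 0.0579 = $121.80
State disability insurance: $4890.58 × 0.01 = $48.91
Group life insurance premium: $317.31
Total deductions = $297.71 + $228.23 + $838.01 + $120.03 + $121.80 + $48.91 + $317.31 = $1972.00
Net pay = $4890.58 − $1972.00 = $2918.58

$2918.58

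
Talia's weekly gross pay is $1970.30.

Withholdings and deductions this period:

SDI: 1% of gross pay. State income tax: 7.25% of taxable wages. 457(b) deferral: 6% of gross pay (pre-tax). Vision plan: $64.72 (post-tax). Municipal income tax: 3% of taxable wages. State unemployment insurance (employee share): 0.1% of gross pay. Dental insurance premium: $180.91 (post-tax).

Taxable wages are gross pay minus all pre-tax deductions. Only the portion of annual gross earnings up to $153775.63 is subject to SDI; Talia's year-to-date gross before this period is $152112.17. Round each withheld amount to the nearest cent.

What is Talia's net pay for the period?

$1398.01

457(b) deferral: $1970.30 × 0.06 = $118.22
Taxable wages = $1970.30 − $118.22 = $1852.08
Municipal income tax: $1852.08 × 0.03 = $55.56
State income tax: $1852.08 × 0.0725 = $134.28
SDI: only $153775.63 − $152112.17 = $1663.46 of this check is subject → $1663.46 × 0.01 = $16.63
State unemployment insurance (employee share): $1970.30 × 0.001 = $1.97
Dental insurance premium: $180.91
Vision plan: $64.72
Total deductions = $118.22 + $55.56 + $134.28 + $16.63 + $1.97 + $180.91 + $64.72 = $572.29
Net pay = $1970.30 − $572.29 = $1398.01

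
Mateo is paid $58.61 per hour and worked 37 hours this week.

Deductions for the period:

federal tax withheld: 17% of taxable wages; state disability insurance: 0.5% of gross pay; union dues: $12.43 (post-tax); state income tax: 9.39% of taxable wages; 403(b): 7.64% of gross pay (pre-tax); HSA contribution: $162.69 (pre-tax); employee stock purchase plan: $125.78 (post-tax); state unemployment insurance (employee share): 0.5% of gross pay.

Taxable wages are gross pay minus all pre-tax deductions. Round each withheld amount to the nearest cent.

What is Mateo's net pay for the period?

Gross pay: 37 × $58.61 = $2,168.57
403(b): $2,168.57 × 0.0764 = $165.68
HSA contribution: $162.69
Pre-tax total = $165.68 + $162.69 = $328.37
Taxable wages = $2,168.57 − $328.37 = $1,840.20
Federal tax withheld: $1,840.20 × 0.17 = $312.83
State income tax: $1,840.20 × 0.0939 = $172.79
State unemployment insurance (employee share): $2,168.57 × 0.005 = $10.84
State disability insurance: $2,168.57 × 0.005 = $10.84
Employee stock purchase plan: $125.78
Union dues: $12.43
Total deductions = $165.68 + $162.69 + $312.83 + $172.79 + $10.84 + $10.84 + $125.78 + $12.43 = $973.88
Net pay = $2,168.57 − $973.88 = $1,194.69

$1,194.69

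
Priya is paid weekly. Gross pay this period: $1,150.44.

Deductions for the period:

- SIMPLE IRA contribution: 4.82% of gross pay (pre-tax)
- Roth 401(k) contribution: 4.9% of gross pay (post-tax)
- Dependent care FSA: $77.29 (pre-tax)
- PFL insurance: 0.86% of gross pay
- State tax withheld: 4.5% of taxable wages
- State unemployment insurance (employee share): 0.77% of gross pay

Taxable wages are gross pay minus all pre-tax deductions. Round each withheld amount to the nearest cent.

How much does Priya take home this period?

$896.78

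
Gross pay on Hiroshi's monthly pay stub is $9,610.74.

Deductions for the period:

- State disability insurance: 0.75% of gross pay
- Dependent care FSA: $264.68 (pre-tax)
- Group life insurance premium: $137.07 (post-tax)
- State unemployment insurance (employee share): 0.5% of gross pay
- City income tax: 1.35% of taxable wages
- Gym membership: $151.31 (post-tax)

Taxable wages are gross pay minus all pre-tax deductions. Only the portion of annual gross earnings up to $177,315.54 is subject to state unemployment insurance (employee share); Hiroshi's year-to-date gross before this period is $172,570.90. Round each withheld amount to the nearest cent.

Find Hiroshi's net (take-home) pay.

$8,835.71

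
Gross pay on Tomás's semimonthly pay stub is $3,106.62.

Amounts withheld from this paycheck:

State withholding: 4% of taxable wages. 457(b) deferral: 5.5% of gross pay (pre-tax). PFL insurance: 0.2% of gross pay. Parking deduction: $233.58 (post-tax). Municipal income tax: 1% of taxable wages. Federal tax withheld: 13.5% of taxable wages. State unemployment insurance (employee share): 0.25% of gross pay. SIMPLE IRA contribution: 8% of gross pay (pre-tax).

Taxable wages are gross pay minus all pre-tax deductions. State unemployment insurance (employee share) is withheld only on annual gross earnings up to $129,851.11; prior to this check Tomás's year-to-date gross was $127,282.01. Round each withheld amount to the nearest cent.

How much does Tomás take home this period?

457(b) deferral: $3,106.62 × 0.055 = $170.86
SIMPLE IRA contribution: $3,106.62 × 0.08 = $248.53
Pre-tax total = $170.86 + $248.53 = $419.39
Taxable wages = $3,106.62 − $419.39 = $2,687.23
State withholding: $2,687.23 × 0.04 = $107.49
Municipal income tax: $2,687.23 × 0.01 = $26.87
Federal tax withheld: $2,687.23 × 0.135 = $362.78
PFL insurance: $3,106.62 × 0.002 = $6.21
State unemployment insurance (employee share): only $129,851.11 − $127,282.01 = $2,569.10 of this check is subject → $2,569.10 × 0.0025 = $6.42
Parking deduction: $233.58
Total deductions = $170.86 + $248.53 + $107.49 + $26.87 + $362.78 + $6.21 + $6.42 + $233.58 = $1,162.74
Net pay = $3,106.62 − $1,162.74 = $1,943.88

$1,943.88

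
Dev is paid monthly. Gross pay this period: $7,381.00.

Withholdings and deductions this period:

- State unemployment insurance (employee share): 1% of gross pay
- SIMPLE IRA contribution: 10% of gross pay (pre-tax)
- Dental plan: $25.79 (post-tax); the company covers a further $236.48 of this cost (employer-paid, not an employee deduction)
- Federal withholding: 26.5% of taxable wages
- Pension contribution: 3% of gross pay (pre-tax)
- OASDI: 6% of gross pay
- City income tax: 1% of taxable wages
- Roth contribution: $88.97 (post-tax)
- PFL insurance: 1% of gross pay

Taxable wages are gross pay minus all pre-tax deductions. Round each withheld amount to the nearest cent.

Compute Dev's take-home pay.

SIMPLE IRA contribution: $7,381.00 × 0.1 = $738.10
Pension contribution: $7,381.00 × 0.03 = $221.43
Pre-tax total = $738.10 + $221.43 = $959.53
Taxable wages = $7,381.00 − $959.53 = $6,421.47
City income tax: $6,421.47 × 0.01 = $64.21
Federal withholding: $6,421.47 × 0.265 = $1,701.69
PFL insurance: $7,381.00 × 0.01 = $73.81
State unemployment insurance (employee share): $7,381.00 × 0.01 = $73.81
OASDI: $7,381.00 × 0.06 = $442.86
Dental plan: $25.79
Roth contribution: $88.97
(Employer's $236.48 toward dental plan is not withheld from the employee.)
Total deductions = $738.10 + $221.43 + $64.21 + $1,701.69 + $73.81 + $73.81 + $442.86 + $25.79 + $88.97 = $3,430.67
Net pay = $7,381.00 − $3,430.67 = $3,950.33

$3,950.33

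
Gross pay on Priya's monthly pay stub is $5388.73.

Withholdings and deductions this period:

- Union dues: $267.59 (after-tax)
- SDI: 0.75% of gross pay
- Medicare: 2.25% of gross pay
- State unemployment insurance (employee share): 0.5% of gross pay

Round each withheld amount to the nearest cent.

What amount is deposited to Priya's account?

$4932.53

State unemployment insurance (employee share): $5388.73 × 0.005 = $26.94
Medicare: $5388.73 × 0.0225 = $121.25
SDI: $5388.73 × 0.0075 = $40.42
Union dues: $267.59
Total deductions = $26.94 + $121.25 + $40.42 + $267.59 = $456.20
Net pay = $5388.73 − $456.20 = $4932.53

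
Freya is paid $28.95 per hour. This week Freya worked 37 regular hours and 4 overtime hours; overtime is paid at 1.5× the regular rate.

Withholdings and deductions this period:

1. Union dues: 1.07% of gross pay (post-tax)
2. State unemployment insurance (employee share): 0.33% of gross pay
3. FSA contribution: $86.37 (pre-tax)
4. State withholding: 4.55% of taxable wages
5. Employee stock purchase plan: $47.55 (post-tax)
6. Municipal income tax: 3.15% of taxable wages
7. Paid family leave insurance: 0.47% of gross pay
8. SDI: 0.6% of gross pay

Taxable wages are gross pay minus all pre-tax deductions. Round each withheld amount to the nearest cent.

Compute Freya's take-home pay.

$990.98

Regular pay: 37 × $28.95 = $1,071.15
Overtime pay: 4 × $28.95 × 1.5 = $173.70
Gross pay = $1,071.15 + $173.70 = $1,244.85
FSA contribution: $86.37
Taxable wages = $1,244.85 − $86.37 = $1,158.48
Municipal income tax: $1,158.48 × 0.0315 = $36.49
State withholding: $1,158.48 × 0.0455 = $52.71
Paid family leave insurance: $1,244.85 × 0.0047 = $5.85
State unemployment insurance (employee share): $1,244.85 × 0.0033 = $4.11
SDI: $1,244.85 × 0.006 = $7.47
Employee stock purchase plan: $47.55
Union dues: $1,244.85 × 0.0107 = $13.32
Total deductions = $86.37 + $36.49 + $52.71 + $5.85 + $4.11 + $7.47 + $47.55 + $13.32 = $253.87
Net pay = $1,244.85 − $253.87 = $990.98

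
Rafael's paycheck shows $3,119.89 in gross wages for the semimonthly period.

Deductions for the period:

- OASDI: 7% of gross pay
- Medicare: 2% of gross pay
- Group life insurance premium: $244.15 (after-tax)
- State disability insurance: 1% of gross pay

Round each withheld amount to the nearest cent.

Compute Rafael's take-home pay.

OASDI: $3,119.89 × 0.07 = $218.39
State disability insurance: $3,119.89 × 0.01 = $31.20
Medicare: $3,119.89 × 0.02 = $62.40
Group life insurance premium: $244.15
Total deductions = $218.39 + $31.20 + $62.40 + $244.15 = $556.14
Net pay = $3,119.89 − $556.14 = $2,563.75

$2,563.75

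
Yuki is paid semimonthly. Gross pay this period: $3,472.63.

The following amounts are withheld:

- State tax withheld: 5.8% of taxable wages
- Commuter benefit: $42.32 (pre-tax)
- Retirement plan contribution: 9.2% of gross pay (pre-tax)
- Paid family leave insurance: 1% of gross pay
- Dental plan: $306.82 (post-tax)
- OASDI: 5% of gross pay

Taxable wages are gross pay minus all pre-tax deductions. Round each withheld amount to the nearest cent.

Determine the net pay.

$2,415.22

Commuter benefit: $42.32
Retirement plan contribution: $3,472.63 × 0.092 = $319.48
Pre-tax total = $42.32 + $319.48 = $361.80
Taxable wages = $3,472.63 − $361.80 = $3,110.83
State tax withheld: $3,110.83 × 0.058 = $180.43
OASDI: $3,472.63 × 0.05 = $173.63
Paid family leave insurance: $3,472.63 × 0.01 = $34.73
Dental plan: $306.82
Total deductions = $42.32 + $319.48 + $180.43 + $173.63 + $34.73 + $306.82 = $1,057.41
Net pay = $3,472.63 − $1,057.41 = $2,415.22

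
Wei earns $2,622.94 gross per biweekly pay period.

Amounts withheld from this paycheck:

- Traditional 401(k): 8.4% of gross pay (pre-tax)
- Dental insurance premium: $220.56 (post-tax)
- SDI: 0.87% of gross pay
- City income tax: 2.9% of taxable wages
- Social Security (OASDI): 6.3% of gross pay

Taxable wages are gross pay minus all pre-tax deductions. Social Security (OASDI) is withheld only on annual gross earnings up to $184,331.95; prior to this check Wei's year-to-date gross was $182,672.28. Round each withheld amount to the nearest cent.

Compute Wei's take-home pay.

$1,984.99

Traditional 401(k): $2,622.94 × 0.084 = $220.33
Taxable wages = $2,622.94 − $220.33 = $2,402.61
City income tax: $2,402.61 × 0.029 = $69.68
SDI: $2,622.94 × 0.0087 = $22.82
Social Security (OASDI): only $184,331.95 − $182,672.28 = $1,659.67 of this check is subject → $1,659.67 × 0.063 = $104.56
Dental insurance premium: $220.56
Total deductions = $220.33 + $69.68 + $22.82 + $104.56 + $220.56 = $637.95
Net pay = $2,622.94 − $637.95 = $1,984.99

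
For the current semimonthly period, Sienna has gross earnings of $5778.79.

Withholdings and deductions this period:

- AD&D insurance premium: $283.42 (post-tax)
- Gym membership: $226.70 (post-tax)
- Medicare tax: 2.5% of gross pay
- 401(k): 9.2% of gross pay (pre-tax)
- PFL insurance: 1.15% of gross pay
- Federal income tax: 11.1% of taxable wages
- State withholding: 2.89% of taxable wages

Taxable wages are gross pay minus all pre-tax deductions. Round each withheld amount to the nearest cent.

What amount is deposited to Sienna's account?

$3792.02

401(k): $5778.79 × 0.092 = $531.65
Taxable wages = $5778.79 − $531.65 = $5247.14
Federal income tax: $5247.14 × 0.111 = $582.43
State withholding: $5247.14 × 0.0289 = $151.64
PFL insurance: $5778.79 × 0.0115 = $66.46
Medicare tax: $5778.79 × 0.025 = $144.47
Gym membership: $226.70
AD&D insurance premium: $283.42
Total deductions = $531.65 + $582.43 + $151.64 + $66.46 + $144.47 + $226.70 + $283.42 = $1986.77
Net pay = $5778.79 − $1986.77 = $3792.02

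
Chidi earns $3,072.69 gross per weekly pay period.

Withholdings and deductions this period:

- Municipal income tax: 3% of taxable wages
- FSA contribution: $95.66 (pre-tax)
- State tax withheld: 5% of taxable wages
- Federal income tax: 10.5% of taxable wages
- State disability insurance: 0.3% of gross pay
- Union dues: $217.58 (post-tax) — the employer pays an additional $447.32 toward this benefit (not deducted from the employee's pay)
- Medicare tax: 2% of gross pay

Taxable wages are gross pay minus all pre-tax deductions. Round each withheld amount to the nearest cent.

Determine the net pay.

FSA contribution: $95.66
Taxable wages = $3,072.69 − $95.66 = $2,977.03
State tax withheld: $2,977.03 × 0.05 = $148.85
Municipal income tax: $2,977.03 × 0.03 = $89.31
Federal income tax: $2,977.03 × 0.105 = $312.59
State disability insurance: $3,072.69 × 0.003 = $9.22
Medicare tax: $3,072.69 × 0.02 = $61.45
Union dues: $217.58
(Employer's $447.32 toward union dues is not withheld from the employee.)
Total deductions = $95.66 + $148.85 + $89.31 + $312.59 + $9.22 + $61.45 + $217.58 = $934.66
Net pay = $3,072.69 − $934.66 = $2,138.03

$2,138.03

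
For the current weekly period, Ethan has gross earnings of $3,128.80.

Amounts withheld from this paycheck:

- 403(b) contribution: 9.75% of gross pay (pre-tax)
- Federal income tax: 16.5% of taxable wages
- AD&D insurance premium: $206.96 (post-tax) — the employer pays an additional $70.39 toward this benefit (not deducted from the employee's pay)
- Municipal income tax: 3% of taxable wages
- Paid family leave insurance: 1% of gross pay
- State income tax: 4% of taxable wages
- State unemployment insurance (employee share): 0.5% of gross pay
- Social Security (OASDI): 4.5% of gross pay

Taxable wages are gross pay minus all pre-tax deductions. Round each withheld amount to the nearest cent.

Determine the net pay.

$1,765.47

403(b) contribution: $3,128.80 × 0.0975 = $305.06
Taxable wages = $3,128.80 − $305.06 = $2,823.74
Federal income tax: $2,823.74 × 0.165 = $465.92
State income tax: $2,823.74 × 0.04 = $112.95
Municipal income tax: $2,823.74 × 0.03 = $84.71
Paid family leave insurance: $3,128.80 × 0.01 = $31.29
State unemployment insurance (employee share): $3,128.80 × 0.005 = $15.64
Social Security (OASDI): $3,128.80 × 0.045 = $140.80
AD&D insurance premium: $206.96
(Employer's $70.39 toward AD&D insurance premium is not withheld from the employee.)
Total deductions = $305.06 + $465.92 + $112.95 + $84.71 + $31.29 + $15.64 + $140.80 + $206.96 = $1,363.33
Net pay = $3,128.80 − $1,363.33 = $1,765.47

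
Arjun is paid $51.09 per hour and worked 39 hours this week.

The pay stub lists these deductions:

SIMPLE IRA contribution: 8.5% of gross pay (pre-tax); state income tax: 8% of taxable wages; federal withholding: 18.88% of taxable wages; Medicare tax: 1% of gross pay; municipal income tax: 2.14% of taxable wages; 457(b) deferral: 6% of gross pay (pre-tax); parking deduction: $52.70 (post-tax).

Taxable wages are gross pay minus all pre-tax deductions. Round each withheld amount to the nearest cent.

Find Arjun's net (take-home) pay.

Gross pay: 39 × $51.09 = $1,992.51
SIMPLE IRA contribution: $1,992.51 × 0.085 = $169.36
457(b) deferral: $1,992.51 × 0.06 = $119.55
Pre-tax total = $169.36 + $119.55 = $288.91
Taxable wages = $1,992.51 − $288.91 = $1,703.60
Municipal income tax: $1,703.60 × 0.0214 = $36.46
State income tax: $1,703.60 × 0.08 = $136.29
Federal withholding: $1,703.60 × 0.1888 = $321.64
Medicare tax: $1,992.51 × 0.01 = $19.93
Parking deduction: $52.70
Total deductions = $169.36 + $119.55 + $36.46 + $136.29 + $321.64 + $19.93 + $52.70 = $855.93
Net pay = $1,992.51 − $855.93 = $1,136.58

$1,136.58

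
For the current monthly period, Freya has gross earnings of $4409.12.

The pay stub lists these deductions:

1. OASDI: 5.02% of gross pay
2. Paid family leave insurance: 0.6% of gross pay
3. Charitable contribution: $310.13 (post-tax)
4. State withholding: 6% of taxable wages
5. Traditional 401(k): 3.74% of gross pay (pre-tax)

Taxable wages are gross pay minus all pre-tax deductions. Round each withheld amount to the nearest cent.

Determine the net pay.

$3431.65

Traditional 401(k): $4409.12 × 0.0374 = $164.90
Taxable wages = $4409.12 − $164.90 = $4244.22
State withholding: $4244.22 × 0.06 = $254.65
OASDI: $4409.12 × 0.0502 = $221.34
Paid family leave insurance: $4409.12 × 0.006 = $26.45
Charitable contribution: $310.13
Total deductions = $164.90 + $254.65 + $221.34 + $26.45 + $310.13 = $977.47
Net pay = $4409.12 − $977.47 = $3431.65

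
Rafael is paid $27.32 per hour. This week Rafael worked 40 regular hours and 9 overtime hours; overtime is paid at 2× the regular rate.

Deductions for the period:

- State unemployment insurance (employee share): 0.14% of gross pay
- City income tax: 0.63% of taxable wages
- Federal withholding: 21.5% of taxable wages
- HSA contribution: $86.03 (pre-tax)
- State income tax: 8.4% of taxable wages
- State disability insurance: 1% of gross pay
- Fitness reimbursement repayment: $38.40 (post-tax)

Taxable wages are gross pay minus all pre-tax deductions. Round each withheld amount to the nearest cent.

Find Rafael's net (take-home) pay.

$984.56

Regular pay: 40 × $27.32 = $1092.80
Overtime pay: 9 × $27.32 × 2 = $491.76
Gross pay = $1092.80 + $491.76 = $1584.56
HSA contribution: $86.03
Taxable wages = $1584.56 − $86.03 = $1498.53
City income tax: $1498.53 × 0.0063 = $9.44
Federal withholding: $1498.53 × 0.215 = $322.18
State income tax: $1498.53 × 0.084 = $125.88
State disability insurance: $1584.56 × 0.01 = $15.85
State unemployment insurance (employee share): $1584.56 × 0.0014 = $2.22
Fitness reimbursement repayment: $38.40
Total deductions = $86.03 + $9.44 + $322.18 + $125.88 + $15.85 + $2.22 + $38.40 = $600.00
Net pay = $1584.56 − $600.00 = $984.56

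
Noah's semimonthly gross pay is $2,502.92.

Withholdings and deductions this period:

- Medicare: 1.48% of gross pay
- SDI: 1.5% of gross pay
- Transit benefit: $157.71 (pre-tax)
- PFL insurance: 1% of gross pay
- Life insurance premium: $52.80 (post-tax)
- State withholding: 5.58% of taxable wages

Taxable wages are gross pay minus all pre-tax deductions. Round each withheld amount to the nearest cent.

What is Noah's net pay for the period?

Transit benefit: $157.71
Taxable wages = $2,502.92 − $157.71 = $2,345.21
State withholding: $2,345.21 × 0.0558 = $130.86
PFL insurance: $2,502.92 × 0.01 = $25.03
Medicare: $2,502.92 × 0.0148 = $37.04
SDI: $2,502.92 × 0.015 = $37.54
Life insurance premium: $52.80
Total deductions = $157.71 + $130.86 + $25.03 + $37.04 + $37.54 + $52.80 = $440.98
Net pay = $2,502.92 − $440.98 = $2,061.94

$2,061.94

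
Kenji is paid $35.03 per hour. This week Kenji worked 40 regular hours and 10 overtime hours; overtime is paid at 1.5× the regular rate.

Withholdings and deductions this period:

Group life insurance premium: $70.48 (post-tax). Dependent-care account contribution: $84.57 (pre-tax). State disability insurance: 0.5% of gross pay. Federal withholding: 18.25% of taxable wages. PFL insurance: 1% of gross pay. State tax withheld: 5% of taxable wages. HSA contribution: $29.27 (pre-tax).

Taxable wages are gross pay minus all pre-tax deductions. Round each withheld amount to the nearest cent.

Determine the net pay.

Regular pay: 40 × $35.03 = $1,401.20
Overtime pay: 10 × $35.03 × 1.5 = $525.45
Gross pay = $1,401.20 + $525.45 = $1,926.65
HSA contribution: $29.27
Dependent-care account contribution: $84.57
Pre-tax total = $29.27 + $84.57 = $113.84
Taxable wages = $1,926.65 − $113.84 = $1,812.81
Federal withholding: $1,812.81 × 0.1825 = $330.84
State tax withheld: $1,812.81 × 0.05 = $90.64
PFL insurance: $1,926.65 × 0.01 = $19.27
State disability insurance: $1,926.65 × 0.005 = $9.63
Group life insurance premium: $70.48
Total deductions = $29.27 + $84.57 + $330.84 + $90.64 + $19.27 + $9.63 + $70.48 = $634.70
Net pay = $1,926.65 − $634.70 = $1,291.95

$1,291.95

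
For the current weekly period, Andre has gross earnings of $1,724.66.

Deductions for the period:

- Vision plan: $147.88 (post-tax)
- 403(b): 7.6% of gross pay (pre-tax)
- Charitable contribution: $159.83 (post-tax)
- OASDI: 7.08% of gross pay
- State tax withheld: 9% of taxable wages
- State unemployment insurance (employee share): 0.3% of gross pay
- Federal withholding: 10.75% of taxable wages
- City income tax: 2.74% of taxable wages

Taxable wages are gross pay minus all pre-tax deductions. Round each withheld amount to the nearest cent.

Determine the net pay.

403(b): $1,724.66 × 0.076 = $131.07
Taxable wages = $1,724.66 − $131.07 = $1,593.59
City income tax: $1,593.59 × 0.0274 = $43.66
State tax withheld: $1,593.59 × 0.09 = $143.42
Federal withholding: $1,593.59 × 0.1075 = $171.31
State unemployment insurance (employee share): $1,724.66 × 0.003 = $5.17
OASDI: $1,724.66 × 0.0708 = $122.11
Charitable contribution: $159.83
Vision plan: $147.88
Total deductions = $131.07 + $43.66 + $143.42 + $171.31 + $5.17 + $122.11 + $159.83 + $147.88 = $924.45
Net pay = $1,724.66 − $924.45 = $800.21

$800.21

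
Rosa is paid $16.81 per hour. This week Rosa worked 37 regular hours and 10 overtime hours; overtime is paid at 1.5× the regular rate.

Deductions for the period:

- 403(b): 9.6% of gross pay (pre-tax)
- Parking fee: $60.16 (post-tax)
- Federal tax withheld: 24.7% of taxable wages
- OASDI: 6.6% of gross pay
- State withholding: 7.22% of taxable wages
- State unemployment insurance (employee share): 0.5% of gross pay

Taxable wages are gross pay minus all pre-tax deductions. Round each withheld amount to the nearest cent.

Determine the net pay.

$415.75

Regular pay: 37 × $16.81 = $621.97
Overtime pay: 10 × $16.81 × 1.5 = $252.15
Gross pay = $621.97 + $252.15 = $874.12
403(b): $874.12 × 0.096 = $83.92
Taxable wages = $874.12 − $83.92 = $790.20
State withholding: $790.20 × 0.0722 = $57.05
Federal tax withheld: $790.20 × 0.247 = $195.18
State unemployment insurance (employee share): $874.12 × 0.005 = $4.37
OASDI: $874.12 × 0.066 = $57.69
Parking fee: $60.16
Total deductions = $83.92 + $57.05 + $195.18 + $4.37 + $57.69 + $60.16 = $458.37
Net pay = $874.12 − $458.37 = $415.75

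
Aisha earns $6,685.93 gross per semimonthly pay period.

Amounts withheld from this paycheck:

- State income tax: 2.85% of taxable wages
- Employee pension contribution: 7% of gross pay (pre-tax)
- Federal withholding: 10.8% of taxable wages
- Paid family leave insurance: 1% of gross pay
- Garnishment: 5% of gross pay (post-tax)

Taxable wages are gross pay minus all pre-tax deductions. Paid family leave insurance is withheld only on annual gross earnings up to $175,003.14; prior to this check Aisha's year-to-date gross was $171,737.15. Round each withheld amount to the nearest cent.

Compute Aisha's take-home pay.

$5,002.21

Employee pension contribution: $6,685.93 × 0.07 = $468.02
Taxable wages = $6,685.93 − $468.02 = $6,217.91
Federal withholding: $6,217.91 × 0.108 = $671.53
State income tax: $6,217.91 × 0.0285 = $177.21
Paid family leave insurance: only $175,003.14 − $171,737.15 = $3,265.99 of this check is subject → $3,265.99 × 0.01 = $32.66
Garnishment: $6,685.93 × 0.05 = $334.30
Total deductions = $468.02 + $671.53 + $177.21 + $32.66 + $334.30 = $1,683.72
Net pay = $6,685.93 − $1,683.72 = $5,002.21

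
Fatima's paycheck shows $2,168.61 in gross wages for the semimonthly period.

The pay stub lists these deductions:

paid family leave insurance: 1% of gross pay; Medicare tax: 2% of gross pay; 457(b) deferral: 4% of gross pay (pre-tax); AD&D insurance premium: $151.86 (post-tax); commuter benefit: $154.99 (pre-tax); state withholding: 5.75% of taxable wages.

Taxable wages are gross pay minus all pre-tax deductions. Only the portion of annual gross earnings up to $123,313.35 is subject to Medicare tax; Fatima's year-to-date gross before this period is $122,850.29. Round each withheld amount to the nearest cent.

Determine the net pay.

457(b) deferral: $2,168.61 × 0.04 = $86.74
Commuter benefit: $154.99
Pre-tax total = $86.74 + $154.99 = $241.73
Taxable wages = $2,168.61 − $241.73 = $1,926.88
State withholding: $1,926.88 × 0.0575 = $110.80
Medicare tax: only $123,313.35 − $122,850.29 = $463.06 of this check is subject → $463.06 × 0.02 = $9.26
Paid family leave insurance: $2,168.61 × 0.01 = $21.69
AD&D insurance premium: $151.86
Total deductions = $86.74 + $154.99 + $110.80 + $9.26 + $21.69 + $151.86 = $535.34
Net pay = $2,168.61 − $535.34 = $1,633.27

$1,633.27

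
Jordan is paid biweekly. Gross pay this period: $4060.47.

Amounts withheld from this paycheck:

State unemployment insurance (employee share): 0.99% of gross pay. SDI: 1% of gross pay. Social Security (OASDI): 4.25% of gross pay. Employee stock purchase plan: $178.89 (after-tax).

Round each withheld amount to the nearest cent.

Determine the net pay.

$3628.21

State unemployment insurance (employee share): $4060.47 × 0.0099 = $40.20
Social Security (OASDI): $4060.47 × 0.0425 = $172.57
SDI: $4060.47 × 0.01 = $40.60
Employee stock purchase plan: $178.89
Total deductions = $40.20 + $172.57 + $40.60 + $178.89 = $432.26
Net pay = $4060.47 − $432.26 = $3628.21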